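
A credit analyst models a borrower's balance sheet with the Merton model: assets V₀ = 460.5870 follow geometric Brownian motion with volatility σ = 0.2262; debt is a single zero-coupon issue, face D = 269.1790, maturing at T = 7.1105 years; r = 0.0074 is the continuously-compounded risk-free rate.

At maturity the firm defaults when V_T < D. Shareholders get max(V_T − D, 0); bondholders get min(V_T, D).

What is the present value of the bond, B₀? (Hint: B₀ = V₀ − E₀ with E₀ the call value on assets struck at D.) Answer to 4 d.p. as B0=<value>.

B0=237.9099

d₁ = [ln(V₀/D) + (r + σ²/2)T] / (σ√T)
   = [ln(460.5870/269.1790) + (0.0074 + 0.5·0.2262²)·7.1105] / (0.2262·√7.1105)
   = [0.537125 + 0.234527] / 0.603174 = 1.279319
d₂ = d₁ − σ√T = 1.279319 − 0.603174 = 0.676145
N(d₁) = 0.899608,  N(d₂) = 0.750526,  e^(−rT) = 0.948743
E₀ = V₀·N(d₁) − D·e^(−rT)·N(d₂)
   = 460.5870·0.899608 − 269.1790·0.948743·0.750526 = 222.677132
B₀ = V₀ − E₀ = 460.5870 − 222.677132 = 237.909868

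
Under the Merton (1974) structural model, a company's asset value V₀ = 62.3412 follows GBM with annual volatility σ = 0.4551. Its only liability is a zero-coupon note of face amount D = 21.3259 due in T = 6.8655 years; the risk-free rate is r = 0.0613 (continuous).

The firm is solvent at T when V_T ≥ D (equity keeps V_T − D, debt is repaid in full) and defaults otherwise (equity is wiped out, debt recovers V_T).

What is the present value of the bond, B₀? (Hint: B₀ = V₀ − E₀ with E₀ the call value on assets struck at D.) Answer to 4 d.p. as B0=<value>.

d₁ = [ln(V₀/D) + (r + σ²/2)T] / (σ√T)
   = [ln(62.3412/21.3259) + (0.0613 + 0.5·0.4551²)·6.8655] / (0.4551·√6.8655)
   = [1.072700 + 1.131833] / 1.192458 = 1.848731
d₂ = d₁ − σ√T = 1.848731 − 1.192458 = 0.656273
N(d₁) = 0.967752,  N(d₂) = 0.744176,  e^(−rT) = 0.656485
E₀ = V₀·N(d₁) − D·e^(−rT)·N(d₂)
   = 62.3412·0.967752 − 21.3259·0.656485·0.744176 = 49.912235
B₀ = V₀ − E₀ = 62.3412 − 49.912235 = 12.428965

B0=12.4290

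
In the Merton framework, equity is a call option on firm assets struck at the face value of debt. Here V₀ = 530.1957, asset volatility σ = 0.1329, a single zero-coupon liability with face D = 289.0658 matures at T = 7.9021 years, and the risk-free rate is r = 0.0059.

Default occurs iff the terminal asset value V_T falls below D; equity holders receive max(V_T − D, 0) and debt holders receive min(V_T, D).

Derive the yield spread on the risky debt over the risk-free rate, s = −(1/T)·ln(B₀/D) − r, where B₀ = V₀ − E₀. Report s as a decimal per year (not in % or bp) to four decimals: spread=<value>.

d₁ = [ln(V₀/D) + (r + σ²/2)T] / (σ√T)
   = [ln(530.1957/289.0658) + (0.0059 + 0.5·0.1329²)·7.9021] / (0.1329·√7.9021)
   = [0.606592 + 0.116407] / 0.373591 = 1.935270
d₂ = d₁ − σ√T = 1.935270 − 0.373591 = 1.561679
N(d₁) = 0.973521,  N(d₂) = 0.940818,  e^(−rT) = 0.954448
E₀ = V₀·N(d₁) − D·e^(−rT)·N(d₂)
   = 530.1957·0.973521 − 289.0658·0.954448·0.940818 = 256.586820
B₀ = V₀ − E₀ = 530.1957 − 256.586820 = 273.608880
spread = −(1/T)·ln(B₀/D) − r = −(1/7.9021)·ln(273.608880/289.0658) − 0.0059 = 0.00105444

spread=0.0011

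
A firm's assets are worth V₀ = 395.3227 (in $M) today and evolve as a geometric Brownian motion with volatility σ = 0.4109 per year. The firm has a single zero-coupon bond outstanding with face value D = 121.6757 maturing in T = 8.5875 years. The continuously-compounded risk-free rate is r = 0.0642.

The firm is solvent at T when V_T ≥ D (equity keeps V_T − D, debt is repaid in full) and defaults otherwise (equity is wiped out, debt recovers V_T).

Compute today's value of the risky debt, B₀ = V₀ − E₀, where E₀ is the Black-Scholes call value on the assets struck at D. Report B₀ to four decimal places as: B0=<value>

d₁ = [ln(V₀/D) + (r + σ²/2)T] / (σ√T)
   = [ln(395.3227/121.6757) + (0.0642 + 0.5·0.4109²)·8.5875] / (0.4109·√8.5875)
   = [1.178343 + 1.276269] / 1.204119 = 2.038512
d₂ = d₁ − σ√T = 2.038512 − 1.204119 = 0.834393
N(d₁) = 0.979251,  N(d₂) = 0.797970,  e^(−rT) = 0.576190
E₀ = V₀·N(d₁) − D·e^(−rT)·N(d₂)
   = 395.3227·0.979251 − 121.6757·0.576190·0.797970 = 331.175636
B₀ = V₀ − E₀ = 395.3227 − 331.175636 = 64.147064

B0=64.1471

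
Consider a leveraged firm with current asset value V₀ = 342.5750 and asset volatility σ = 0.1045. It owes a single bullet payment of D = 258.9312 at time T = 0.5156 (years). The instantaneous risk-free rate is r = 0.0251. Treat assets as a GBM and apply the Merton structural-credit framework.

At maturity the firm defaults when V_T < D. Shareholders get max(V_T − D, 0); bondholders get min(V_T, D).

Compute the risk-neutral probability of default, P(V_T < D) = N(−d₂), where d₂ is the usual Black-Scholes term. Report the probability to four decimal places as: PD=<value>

d₁ = [ln(V₀/D) + (r + σ²/2)T] / (σ√T)
   = [ln(342.5750/258.9312) + (0.0251 + 0.5·0.1045²)·0.5156] / (0.1045·√0.5156)
   = [0.279928 + 0.015757] / 0.075037 = 3.940548
d₂ = d₁ − σ√T = 3.940548 − 0.075037 = 3.865511
risk-neutral PD = N(−d₂) = N(-3.865511) = 0.000055

PD=0.0001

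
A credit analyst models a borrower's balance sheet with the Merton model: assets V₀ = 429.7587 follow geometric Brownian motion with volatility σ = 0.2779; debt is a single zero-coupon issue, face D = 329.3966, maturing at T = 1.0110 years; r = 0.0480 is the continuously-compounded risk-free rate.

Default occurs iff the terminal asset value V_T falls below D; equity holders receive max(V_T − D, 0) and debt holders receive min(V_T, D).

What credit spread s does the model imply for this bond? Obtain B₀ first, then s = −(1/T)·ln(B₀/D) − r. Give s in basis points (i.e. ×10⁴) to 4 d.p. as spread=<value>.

d₁ = [ln(V₀/D) + (r + σ²/2)T] / (σ√T)
   = [ln(429.7587/329.3966) + (0.0480 + 0.5·0.2779²)·1.0110] / (0.2779·√1.0110)
   = [0.265961 + 0.087567] / 0.279424 = 1.265203
d₂ = d₁ − σ√T = 1.265203 − 0.279424 = 0.985778
N(d₁) = 0.897101,  N(d₂) = 0.837879,  e^(−rT) = 0.952631
E₀ = V₀·N(d₁) − D·e^(−rT)·N(d₂)
   = 429.7587·0.897101 − 329.3966·0.952631·0.837879 = 122.615973
B₀ = V₀ − E₀ = 429.7587 − 122.615973 = 307.142727
spread = −(1/T)·ln(B₀/D) − r = −(1/1.0110)·ln(307.142727/329.3966) − 0.0480 = 0.02118887
in basis points: 0.02118887 × 10⁴ = 211.8887 bp

spread=211.8887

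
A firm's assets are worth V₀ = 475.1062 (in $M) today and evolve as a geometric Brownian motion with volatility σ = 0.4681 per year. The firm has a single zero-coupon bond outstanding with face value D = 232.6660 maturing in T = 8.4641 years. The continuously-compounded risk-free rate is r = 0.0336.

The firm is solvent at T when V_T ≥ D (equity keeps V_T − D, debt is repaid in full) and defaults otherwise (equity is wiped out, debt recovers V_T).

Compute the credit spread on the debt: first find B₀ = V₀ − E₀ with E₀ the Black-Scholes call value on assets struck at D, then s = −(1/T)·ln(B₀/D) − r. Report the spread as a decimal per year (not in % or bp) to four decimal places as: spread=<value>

d₁ = [ln(V₀/D) + (r + σ²/2)T] / (σ√T)
   = [ln(475.1062/232.6660) + (0.0336 + 0.5·0.4681²)·8.4641] / (0.4681·√8.4641)
   = [0.713934 + 1.211710] / 1.361849 = 1.413993
d₂ = d₁ − σ√T = 1.413993 − 1.361849 = 0.052143
N(d₁) = 0.921318,  N(d₂) = 0.520793,  e^(−rT) = 0.752470
E₀ = V₀·N(d₁) − D·e^(−rT)·N(d₂)
   = 475.1062·0.921318 − 232.6660·0.752470·0.520793 = 346.546471
B₀ = V₀ − E₀ = 475.1062 − 346.546471 = 128.559729
spread = −(1/T)·ln(B₀/D) − r = −(1/8.4641)·ln(128.559729/232.6660) − 0.0336 = 0.03648546

spread=0.0365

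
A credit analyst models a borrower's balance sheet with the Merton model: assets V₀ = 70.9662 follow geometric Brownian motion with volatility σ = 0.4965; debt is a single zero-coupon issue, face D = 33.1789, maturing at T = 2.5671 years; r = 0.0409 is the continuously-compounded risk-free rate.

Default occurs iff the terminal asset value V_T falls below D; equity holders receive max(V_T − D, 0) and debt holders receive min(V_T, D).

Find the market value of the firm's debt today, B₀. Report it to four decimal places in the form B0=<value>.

B0=27.4262

d₁ = [ln(V₀/D) + (r + σ²/2)T] / (σ√T)
   = [ln(70.9662/33.1789) + (0.0409 + 0.5·0.4965²)·2.5671] / (0.4965·√2.5671)
   = [0.760290 + 0.421405] / 0.795501 = 1.485473
d₂ = d₁ − σ√T = 1.485473 − 0.795501 = 0.689972
N(d₁) = 0.931291,  N(d₂) = 0.754894,  e^(−rT) = 0.900330
E₀ = V₀·N(d₁) − D·e^(−rT)·N(d₂)
   = 70.9662·0.931291 − 33.1789·0.900330·0.754894 = 43.540007
B₀ = V₀ − E₀ = 70.9662 − 43.540007 = 27.426193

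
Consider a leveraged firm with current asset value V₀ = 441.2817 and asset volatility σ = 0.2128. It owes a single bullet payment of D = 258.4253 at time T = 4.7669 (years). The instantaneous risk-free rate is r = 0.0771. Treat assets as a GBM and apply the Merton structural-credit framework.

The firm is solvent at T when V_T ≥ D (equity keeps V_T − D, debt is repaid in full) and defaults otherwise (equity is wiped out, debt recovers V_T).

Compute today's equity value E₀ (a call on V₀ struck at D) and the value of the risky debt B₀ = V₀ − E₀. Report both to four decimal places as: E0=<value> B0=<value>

d₁ = [ln(V₀/D) + (r + σ²/2)T] / (σ√T)
   = [ln(441.2817/258.4253) + (0.0771 + 0.5·0.2128²)·4.7669] / (0.2128·√4.7669)
   = [0.535077 + 0.475460] / 0.464611 = 2.175016
d₂ = d₁ − σ√T = 2.175016 − 0.464611 = 1.710404
N(d₁) = 0.985186,  N(d₂) = 0.956404,  e^(−rT) = 0.692444
E₀ = V₀·N(d₁) − D·e^(−rT)·N(d₂)
   = 441.2817·0.985186 − 258.4253·0.692444·0.956404 = 263.600518
B₀ = V₀ − E₀ = 441.2817 − 263.600518 = 177.681182

E0=263.6005 B0=177.6812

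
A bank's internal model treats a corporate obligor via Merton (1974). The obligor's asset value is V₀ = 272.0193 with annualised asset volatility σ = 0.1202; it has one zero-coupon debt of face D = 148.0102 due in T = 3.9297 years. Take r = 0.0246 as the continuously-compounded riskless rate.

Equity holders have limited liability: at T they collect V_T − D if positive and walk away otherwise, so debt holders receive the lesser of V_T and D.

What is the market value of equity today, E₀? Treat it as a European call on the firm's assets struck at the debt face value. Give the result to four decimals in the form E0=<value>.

E0=137.6674

d₁ = [ln(V₀/D) + (r + σ²/2)T] / (σ√T)
   = [ln(272.0193/148.0102) + (0.0246 + 0.5·0.1202²)·3.9297] / (0.1202·√3.9297)
   = [0.608592 + 0.125059] / 0.238278 = 3.078968
d₂ = d₁ − σ√T = 3.078968 − 0.238278 = 2.840690
N(d₁) = 0.998961,  N(d₂) = 0.997749,  e^(−rT) = 0.907855
E₀ = V₀·N(d₁) − D·e^(−rT)·N(d₂)
   = 272.0193·0.998961 − 148.0102·0.907855·0.997749 = 137.667429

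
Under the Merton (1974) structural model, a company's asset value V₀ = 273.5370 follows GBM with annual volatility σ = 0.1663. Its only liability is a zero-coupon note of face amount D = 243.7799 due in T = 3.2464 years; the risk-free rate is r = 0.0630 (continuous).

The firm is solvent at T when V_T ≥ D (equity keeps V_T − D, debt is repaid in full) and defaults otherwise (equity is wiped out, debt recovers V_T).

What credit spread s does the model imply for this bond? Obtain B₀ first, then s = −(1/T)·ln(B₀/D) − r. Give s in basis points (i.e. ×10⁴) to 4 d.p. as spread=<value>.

d₁ = [ln(V₀/D) + (r + σ²/2)T] / (σ√T)
   = [ln(273.5370/243.7799) + (0.0630 + 0.5·0.1663²)·3.2464] / (0.1663·√3.2464)
   = [0.115171 + 0.249414] / 0.299635 = 1.216762
d₂ = d₁ − σ√T = 1.216762 − 0.299635 = 0.917126
N(d₁) = 0.888153,  N(d₂) = 0.820462,  e^(−rT) = 0.815036
E₀ = V₀·N(d₁) − D·e^(−rT)·N(d₂)
   = 273.5370·0.888153 − 243.7799·0.815036·0.820462 = 79.925571
B₀ = V₀ − E₀ = 273.5370 − 79.925571 = 193.611429
spread = −(1/T)·ln(B₀/D) − r = −(1/3.2464)·ln(193.611429/243.7799) − 0.0630 = 0.00797479
in basis points: 0.00797479 × 10⁴ = 79.7479 bp

spread=79.7479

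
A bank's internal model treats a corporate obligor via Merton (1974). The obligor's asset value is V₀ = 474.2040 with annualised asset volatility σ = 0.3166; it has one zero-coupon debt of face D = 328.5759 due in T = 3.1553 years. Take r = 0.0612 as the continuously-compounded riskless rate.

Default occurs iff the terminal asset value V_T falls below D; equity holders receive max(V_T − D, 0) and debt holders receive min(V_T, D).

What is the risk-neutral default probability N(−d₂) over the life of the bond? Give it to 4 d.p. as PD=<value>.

d₁ = [ln(V₀/D) + (r + σ²/2)T] / (σ√T)
   = [ln(474.2040/328.5759) + (0.0612 + 0.5·0.3166²)·3.1553] / (0.3166·√3.1553)
   = [0.366870 + 0.351241] / 0.562382 = 1.276910
d₂ = d₁ − σ√T = 1.276910 − 0.562382 = 0.714528
risk-neutral PD = N(−d₂) = N(-0.714528) = 0.237450

PD=0.2375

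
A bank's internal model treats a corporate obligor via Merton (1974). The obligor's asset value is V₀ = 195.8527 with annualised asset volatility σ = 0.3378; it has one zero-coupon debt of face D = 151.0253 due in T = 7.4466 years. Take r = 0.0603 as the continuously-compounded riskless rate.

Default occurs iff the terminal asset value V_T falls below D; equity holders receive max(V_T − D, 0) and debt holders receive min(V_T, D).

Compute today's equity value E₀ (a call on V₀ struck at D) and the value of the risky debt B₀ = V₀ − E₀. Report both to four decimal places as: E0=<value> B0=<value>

E0=114.5742 B0=81.2785

d₁ = [ln(V₀/D) + (r + σ²/2)T] / (σ√T)
   = [ln(195.8527/151.0253) + (0.0603 + 0.5·0.3378²)·7.4466] / (0.3378·√7.4466)
   = [0.259915 + 0.873891] / 0.921804 = 1.229987
d₂ = d₁ − σ√T = 1.229987 − 0.921804 = 0.308183
N(d₁) = 0.890649,  N(d₂) = 0.621028,  e^(−rT) = 0.638247
E₀ = V₀·N(d₁) − D·e^(−rT)·N(d₂)
   = 195.8527·0.890649 − 151.0253·0.638247·0.621028 = 114.574193
B₀ = V₀ − E₀ = 195.8527 − 114.574193 = 81.278507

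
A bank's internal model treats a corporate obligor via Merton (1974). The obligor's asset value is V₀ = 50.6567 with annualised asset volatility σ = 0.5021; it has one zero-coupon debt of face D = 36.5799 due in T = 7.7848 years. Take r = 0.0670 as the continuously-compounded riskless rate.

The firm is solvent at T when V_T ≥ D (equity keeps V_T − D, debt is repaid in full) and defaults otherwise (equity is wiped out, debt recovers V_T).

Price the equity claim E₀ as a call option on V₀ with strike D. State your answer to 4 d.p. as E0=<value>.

d₁ = [ln(V₀/D) + (r + σ²/2)T] / (σ√T)
   = [ln(50.6567/36.5799) + (0.0670 + 0.5·0.5021²)·7.7848] / (0.5021·√7.7848)
   = [0.325573 + 1.502873] / 1.400922 = 1.305173
d₂ = d₁ − σ√T = 1.305173 − 1.400922 = -0.095749
N(d₁) = 0.904083,  N(d₂) = 0.461860,  e^(−rT) = 0.593581
E₀ = V₀·N(d₁) − D·e^(−rT)·N(d₂)
   = 50.6567·0.904083 − 36.5799·0.593581·0.461860 = 35.769436

E0=35.7694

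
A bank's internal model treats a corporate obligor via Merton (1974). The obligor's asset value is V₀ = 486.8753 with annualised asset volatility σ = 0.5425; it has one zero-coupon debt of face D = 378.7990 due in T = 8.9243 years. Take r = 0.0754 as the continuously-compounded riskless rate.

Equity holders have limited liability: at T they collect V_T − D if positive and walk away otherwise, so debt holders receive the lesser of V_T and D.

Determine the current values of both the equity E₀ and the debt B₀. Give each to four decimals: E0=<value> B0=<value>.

E0=367.8182 B0=119.0571

d₁ = [ln(V₀/D) + (r + σ²/2)T] / (σ√T)
   = [ln(486.8753/378.7990) + (0.0754 + 0.5·0.5425²)·8.9243] / (0.5425·√8.9243)
   = [0.251002 + 1.986131] / 1.620641 = 1.380400
d₂ = d₁ − σ√T = 1.380400 − 1.620641 = -0.240241
N(d₁) = 0.916268,  N(d₂) = 0.405072,  e^(−rT) = 0.510231
E₀ = V₀·N(d₁) − D·e^(−rT)·N(d₂)
   = 486.8753·0.916268 − 378.7990·0.510231·0.405072 = 367.818181
B₀ = V₀ − E₀ = 486.8753 − 367.818181 = 119.057119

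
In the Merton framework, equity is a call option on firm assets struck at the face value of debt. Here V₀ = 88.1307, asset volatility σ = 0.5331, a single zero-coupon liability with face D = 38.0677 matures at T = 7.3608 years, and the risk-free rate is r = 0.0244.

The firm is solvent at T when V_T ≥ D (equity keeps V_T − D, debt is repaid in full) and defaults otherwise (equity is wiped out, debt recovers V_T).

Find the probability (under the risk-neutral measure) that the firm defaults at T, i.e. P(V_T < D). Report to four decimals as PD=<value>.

d₁ = [ln(V₀/D) + (r + σ²/2)T] / (σ√T)
   = [ln(88.1307/38.0677) + (0.0244 + 0.5·0.5331²)·7.3608] / (0.5331·√7.3608)
   = [0.839455 + 1.225557] / 1.446343 = 1.427747
d₂ = d₁ − σ√T = 1.427747 − 1.446343 = -0.018595
risk-neutral PD = N(−d₂) = N(0.018595) = 0.507418

PD=0.5074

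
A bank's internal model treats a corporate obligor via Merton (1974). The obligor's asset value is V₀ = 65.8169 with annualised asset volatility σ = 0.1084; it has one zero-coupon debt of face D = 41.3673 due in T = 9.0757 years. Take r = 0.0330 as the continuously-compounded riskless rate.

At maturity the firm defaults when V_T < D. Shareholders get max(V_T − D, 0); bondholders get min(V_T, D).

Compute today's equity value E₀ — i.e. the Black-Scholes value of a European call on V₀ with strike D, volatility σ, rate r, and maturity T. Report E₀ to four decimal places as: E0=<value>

d₁ = [ln(V₀/D) + (r + σ²/2)T] / (σ√T)
   = [ln(65.8169/41.3673) + (0.0330 + 0.5·0.1084²)·9.0757] / (0.1084·√9.0757)
   = [0.464386 + 0.352820] / 0.326565 = 2.502432
d₂ = d₁ − σ√T = 2.502432 − 0.326565 = 2.175868
N(d₁) = 0.993833,  N(d₂) = 0.985217,  e^(−rT) = 0.741190
E₀ = V₀·N(d₁) − D·e^(−rT)·N(d₂)
   = 65.8169·0.993833 − 41.3673·0.741190·0.985217 = 35.203211

E0=35.2032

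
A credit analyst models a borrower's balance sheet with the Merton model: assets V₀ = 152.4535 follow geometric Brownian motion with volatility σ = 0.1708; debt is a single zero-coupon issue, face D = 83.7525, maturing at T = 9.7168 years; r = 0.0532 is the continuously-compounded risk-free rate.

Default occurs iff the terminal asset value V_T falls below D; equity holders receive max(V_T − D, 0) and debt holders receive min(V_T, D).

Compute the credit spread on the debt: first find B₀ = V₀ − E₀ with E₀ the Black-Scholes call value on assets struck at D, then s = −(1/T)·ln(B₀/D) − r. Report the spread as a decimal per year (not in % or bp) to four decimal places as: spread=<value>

d₁ = [ln(V₀/D) + (r + σ²/2)T] / (σ√T)
   = [ln(152.4535/83.7525) + (0.0532 + 0.5·0.1708²)·9.7168] / (0.1708·√9.7168)
   = [0.598994 + 0.658666] / 0.532414 = 2.362184
d₂ = d₁ − σ√T = 2.362184 − 0.532414 = 1.829770
N(d₁) = 0.990916,  N(d₂) = 0.966358,  e^(−rT) = 0.596346
E₀ = V₀·N(d₁) − D·e^(−rT)·N(d₂)
   = 152.4535·0.990916 − 83.7525·0.596346·0.966358 = 102.803424
B₀ = V₀ − E₀ = 152.4535 − 102.803424 = 49.650076
spread = −(1/T)·ln(B₀/D) − r = −(1/9.7168)·ln(49.650076/83.7525) − 0.0532 = 0.00061052

spread=0.0006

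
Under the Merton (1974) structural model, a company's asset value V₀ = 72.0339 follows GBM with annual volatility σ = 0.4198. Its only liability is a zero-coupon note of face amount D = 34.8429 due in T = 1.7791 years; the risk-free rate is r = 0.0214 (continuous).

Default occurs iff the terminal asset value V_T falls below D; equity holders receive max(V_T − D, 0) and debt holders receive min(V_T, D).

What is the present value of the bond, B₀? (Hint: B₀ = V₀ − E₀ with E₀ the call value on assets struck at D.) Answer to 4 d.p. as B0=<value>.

d₁ = [ln(V₀/D) + (r + σ²/2)T] / (σ√T)
   = [ln(72.0339/34.8429) + (0.0214 + 0.5·0.4198²)·1.7791] / (0.4198·√1.7791)
   = [0.726287 + 0.194840] / 0.559941 = 1.645042
d₂ = d₁ − σ√T = 1.645042 − 0.559941 = 1.085101
N(d₁) = 0.950019,  N(d₂) = 0.861062,  e^(−rT) = 0.962643
E₀ = V₀·N(d₁) − D·e^(−rT)·N(d₂)
   = 72.0339·0.950019 − 34.8429·0.962643·0.861062 = 39.552509
B₀ = V₀ − E₀ = 72.0339 − 39.552509 = 32.481391

B0=32.4814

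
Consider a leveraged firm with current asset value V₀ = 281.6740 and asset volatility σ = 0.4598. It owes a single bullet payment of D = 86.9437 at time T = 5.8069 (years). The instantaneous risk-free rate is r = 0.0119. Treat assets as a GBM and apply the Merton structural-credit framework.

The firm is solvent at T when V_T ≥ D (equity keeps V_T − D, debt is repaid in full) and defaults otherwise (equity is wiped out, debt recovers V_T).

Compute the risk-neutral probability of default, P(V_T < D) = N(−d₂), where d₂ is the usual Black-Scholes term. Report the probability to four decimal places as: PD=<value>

d₁ = [ln(V₀/D) + (r + σ²/2)T] / (σ√T)
   = [ln(281.6740/86.9437) + (0.0119 + 0.5·0.4598²)·5.8069] / (0.4598·√5.8069)
   = [1.175490 + 0.682938] / 1.108004 = 1.677276
d₂ = d₁ − σ√T = 1.677276 − 1.108004 = 0.569272
risk-neutral PD = N(−d₂) = N(-0.569272) = 0.284586

PD=0.2846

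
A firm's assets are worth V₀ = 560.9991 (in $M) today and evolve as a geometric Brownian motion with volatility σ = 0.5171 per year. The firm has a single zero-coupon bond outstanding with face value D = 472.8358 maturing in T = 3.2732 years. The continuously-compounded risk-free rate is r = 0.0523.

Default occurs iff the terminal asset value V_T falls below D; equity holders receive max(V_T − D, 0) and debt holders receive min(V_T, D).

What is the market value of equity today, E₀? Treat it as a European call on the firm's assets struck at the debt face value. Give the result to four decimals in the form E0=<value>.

E0=264.4900

d₁ = [ln(V₀/D) + (r + σ²/2)T] / (σ√T)
   = [ln(560.9991/472.8358) + (0.0523 + 0.5·0.5171²)·3.2732] / (0.5171·√3.2732)
   = [0.170971 + 0.608803] / 0.935537 = 0.833504
d₂ = d₁ − σ√T = 0.833504 − 0.935537 = -0.102032
N(d₁) = 0.797720,  N(d₂) = 0.459366,  e^(−rT) = 0.842663
E₀ = V₀·N(d₁) − D·e^(−rT)·N(d₂)
   = 560.9991·0.797720 − 472.8358·0.842663·0.459366 = 264.489978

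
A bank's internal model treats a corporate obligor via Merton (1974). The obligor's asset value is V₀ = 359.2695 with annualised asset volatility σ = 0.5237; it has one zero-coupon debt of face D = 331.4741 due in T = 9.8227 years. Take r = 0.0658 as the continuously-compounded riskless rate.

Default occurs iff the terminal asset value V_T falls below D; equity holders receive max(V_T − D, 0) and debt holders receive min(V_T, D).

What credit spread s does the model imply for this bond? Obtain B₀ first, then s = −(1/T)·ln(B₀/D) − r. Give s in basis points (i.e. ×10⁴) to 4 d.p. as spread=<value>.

spread=578.9641

d₁ = [ln(V₀/D) + (r + σ²/2)T] / (σ√T)
   = [ln(359.2695/331.4741) + (0.0658 + 0.5·0.5237²)·9.8227] / (0.5237·√9.8227)
   = [0.080523 + 1.993329] / 1.641338 = 1.263513
d₂ = d₁ − σ√T = 1.263513 − 1.641338 = -0.377825
N(d₁) = 0.896798,  N(d₂) = 0.352780,  e^(−rT) = 0.523963
E₀ = V₀·N(d₁) − D·e^(−rT)·N(d₂)
   = 359.2695·0.896798 − 331.4741·0.523963·0.352780 = 260.921035
B₀ = V₀ − E₀ = 359.2695 − 260.921035 = 98.348465
spread = −(1/T)·ln(B₀/D) − r = −(1/9.8227)·ln(98.348465/331.4741) − 0.0658 = 0.05789641
in basis points: 0.05789641 × 10⁴ = 578.9641 bp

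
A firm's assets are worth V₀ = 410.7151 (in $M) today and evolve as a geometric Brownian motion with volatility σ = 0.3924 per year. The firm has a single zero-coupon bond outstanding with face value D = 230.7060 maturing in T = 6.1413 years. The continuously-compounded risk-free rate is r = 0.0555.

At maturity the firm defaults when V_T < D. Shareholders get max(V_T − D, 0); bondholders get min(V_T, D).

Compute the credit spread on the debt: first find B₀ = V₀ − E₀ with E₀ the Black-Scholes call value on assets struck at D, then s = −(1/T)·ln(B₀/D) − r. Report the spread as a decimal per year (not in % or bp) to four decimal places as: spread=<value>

d₁ = [ln(V₀/D) + (r + σ²/2)T] / (σ√T)
   = [ln(410.7151/230.7060) + (0.0555 + 0.5·0.3924²)·6.1413] / (0.3924·√6.1413)
   = [0.576756 + 0.813654] / 0.972432 = 1.429827
d₂ = d₁ − σ√T = 1.429827 − 0.972432 = 0.457396
N(d₁) = 0.923617,  N(d₂) = 0.676307,  e^(−rT) = 0.711171
E₀ = V₀·N(d₁) − D·e^(−rT)·N(d₂)
   = 410.7151·0.923617 − 230.7060·0.711171·0.676307 = 268.380721
B₀ = V₀ − E₀ = 410.7151 − 268.380721 = 142.334379
spread = −(1/T)·ln(B₀/D) − r = −(1/6.1413)·ln(142.334379/230.7060) − 0.0555 = 0.02314216

spread=0.0231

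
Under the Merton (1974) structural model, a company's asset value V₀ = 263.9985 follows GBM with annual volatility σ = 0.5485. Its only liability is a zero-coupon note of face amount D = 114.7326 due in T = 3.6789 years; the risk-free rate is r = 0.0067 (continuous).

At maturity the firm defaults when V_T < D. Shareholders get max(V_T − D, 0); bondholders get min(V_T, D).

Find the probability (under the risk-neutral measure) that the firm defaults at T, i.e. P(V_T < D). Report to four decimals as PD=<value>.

d₁ = [ln(V₀/D) + (r + σ²/2)T] / (σ√T)
   = [ln(263.9985/114.7326) + (0.0067 + 0.5·0.5485²)·3.6789] / (0.5485·√3.6789)
   = [0.833339 + 0.578051] / 1.052048 = 1.341565
d₂ = d₁ − σ√T = 1.341565 − 1.052048 = 0.289516
risk-neutral PD = N(−d₂) = N(-0.289516) = 0.386093

PD=0.3861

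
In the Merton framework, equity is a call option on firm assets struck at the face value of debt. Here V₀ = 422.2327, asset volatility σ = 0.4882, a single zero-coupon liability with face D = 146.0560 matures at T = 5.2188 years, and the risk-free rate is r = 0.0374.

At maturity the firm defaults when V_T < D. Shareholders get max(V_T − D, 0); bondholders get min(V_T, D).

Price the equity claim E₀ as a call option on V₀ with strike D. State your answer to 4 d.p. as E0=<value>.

E0=316.8314

d₁ = [ln(V₀/D) + (r + σ²/2)T] / (σ√T)
   = [ln(422.2327/146.0560) + (0.0374 + 0.5·0.4882²)·5.2188] / (0.4882·√5.2188)
   = [1.061566 + 0.817106] / 1.115278 = 1.684488
d₂ = d₁ − σ√T = 1.684488 − 1.115278 = 0.569210
N(d₁) = 0.953956,  N(d₂) = 0.715393,  e^(−rT) = 0.822684
E₀ = V₀·N(d₁) − D·e^(−rT)·N(d₂)
   = 422.2327·0.953956 − 146.0560·0.822684·0.715393 = 316.831375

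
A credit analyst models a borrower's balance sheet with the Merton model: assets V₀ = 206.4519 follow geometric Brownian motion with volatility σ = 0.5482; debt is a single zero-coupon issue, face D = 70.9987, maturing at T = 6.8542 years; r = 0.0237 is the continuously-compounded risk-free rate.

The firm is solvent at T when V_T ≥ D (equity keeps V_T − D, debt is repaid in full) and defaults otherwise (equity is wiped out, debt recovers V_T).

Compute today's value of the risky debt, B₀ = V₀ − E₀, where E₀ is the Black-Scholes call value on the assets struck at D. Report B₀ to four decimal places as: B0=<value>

d₁ = [ln(V₀/D) + (r + σ²/2)T] / (σ√T)
   = [ln(206.4519/70.9987) + (0.0237 + 0.5·0.5482²)·6.8542] / (0.5482·√6.8542)
   = [1.067406 + 1.192368] / 1.435216 = 1.574518
d₂ = d₁ − σ√T = 1.574518 − 1.435216 = 0.139301
N(d₁) = 0.942316,  N(d₂) = 0.555394,  e^(−rT) = 0.850063
E₀ = V₀·N(d₁) − D·e^(−rT)·N(d₂)
   = 206.4519·0.942316 − 70.9987·0.850063·0.555394 = 161.023044
B₀ = V₀ − E₀ = 206.4519 − 161.023044 = 45.428856

B0=45.4289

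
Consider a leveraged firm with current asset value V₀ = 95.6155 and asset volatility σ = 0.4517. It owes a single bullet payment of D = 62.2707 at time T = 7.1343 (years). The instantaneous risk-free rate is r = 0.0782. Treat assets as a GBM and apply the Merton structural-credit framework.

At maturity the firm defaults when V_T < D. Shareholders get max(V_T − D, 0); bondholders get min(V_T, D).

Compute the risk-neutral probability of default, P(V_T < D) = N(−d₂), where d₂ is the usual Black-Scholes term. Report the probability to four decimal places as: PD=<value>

PD=0.4150

d₁ = [ln(V₀/D) + (r + σ²/2)T] / (σ√T)
   = [ln(95.6155/62.2707) + (0.0782 + 0.5·0.4517²)·7.1343] / (0.4517·√7.1343)
   = [0.428844 + 1.285718] / 1.206496 = 1.421109
d₂ = d₁ − σ√T = 1.421109 − 1.206496 = 0.214614
risk-neutral PD = N(−d₂) = N(-0.214614) = 0.415034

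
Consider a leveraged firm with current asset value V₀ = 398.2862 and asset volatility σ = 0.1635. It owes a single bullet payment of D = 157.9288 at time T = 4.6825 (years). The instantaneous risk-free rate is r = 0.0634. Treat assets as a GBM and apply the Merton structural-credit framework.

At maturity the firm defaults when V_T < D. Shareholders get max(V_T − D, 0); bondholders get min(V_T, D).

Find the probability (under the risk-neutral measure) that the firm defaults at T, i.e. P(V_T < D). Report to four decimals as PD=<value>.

PD=0.0005

d₁ = [ln(V₀/D) + (r + σ²/2)T] / (σ√T)
   = [ln(398.2862/157.9288) + (0.0634 + 0.5·0.1635²)·4.6825] / (0.1635·√4.6825)
   = [0.925027 + 0.359457] / 0.353799 = 3.630547
d₂ = d₁ − σ√T = 3.630547 − 0.353799 = 3.276748
risk-neutral PD = N(−d₂) = N(-3.276748) = 0.000525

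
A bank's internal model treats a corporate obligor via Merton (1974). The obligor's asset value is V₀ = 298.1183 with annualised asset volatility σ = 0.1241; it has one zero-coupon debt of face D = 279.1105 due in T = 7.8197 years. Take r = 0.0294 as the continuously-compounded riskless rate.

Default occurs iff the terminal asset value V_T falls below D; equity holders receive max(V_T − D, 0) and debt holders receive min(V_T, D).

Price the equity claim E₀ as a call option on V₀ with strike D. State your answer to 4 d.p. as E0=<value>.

d₁ = [ln(V₀/D) + (r + σ²/2)T] / (σ√T)
   = [ln(298.1183/279.1105) + (0.0294 + 0.5·0.1241²)·7.8197] / (0.1241·√7.8197)
   = [0.065883 + 0.290114] / 0.347030 = 1.025839
d₂ = d₁ − σ√T = 1.025839 − 0.347030 = 0.678809
N(d₁) = 0.847516,  N(d₂) = 0.751371,  e^(−rT) = 0.794614
E₀ = V₀·N(d₁) − D·e^(−rT)·N(d₂)
   = 298.1183·0.847516 − 279.1105·0.794614·0.751371 = 86.017355

E0=86.0174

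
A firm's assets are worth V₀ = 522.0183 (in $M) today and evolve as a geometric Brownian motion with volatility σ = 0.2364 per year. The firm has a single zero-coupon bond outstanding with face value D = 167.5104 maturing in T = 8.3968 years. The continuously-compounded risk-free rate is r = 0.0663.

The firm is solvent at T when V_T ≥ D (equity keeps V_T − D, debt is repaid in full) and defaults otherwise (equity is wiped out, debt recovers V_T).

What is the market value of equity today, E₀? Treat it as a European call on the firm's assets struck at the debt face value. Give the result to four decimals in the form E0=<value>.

E0=426.3385

d₁ = [ln(V₀/D) + (r + σ²/2)T] / (σ√T)
   = [ln(522.0183/167.5104) + (0.0663 + 0.5·0.2364²)·8.3968] / (0.2364·√8.3968)
   = [1.136657 + 0.791335] / 0.685022 = 2.814498
d₂ = d₁ − σ√T = 2.814498 − 0.685022 = 2.129476
N(d₁) = 0.997557,  N(d₂) = 0.983393,  e^(−rT) = 0.573093
E₀ = V₀·N(d₁) − D·e^(−rT)·N(d₂)
   = 522.0183·0.997557 − 167.5104·0.573093·0.983393 = 426.338494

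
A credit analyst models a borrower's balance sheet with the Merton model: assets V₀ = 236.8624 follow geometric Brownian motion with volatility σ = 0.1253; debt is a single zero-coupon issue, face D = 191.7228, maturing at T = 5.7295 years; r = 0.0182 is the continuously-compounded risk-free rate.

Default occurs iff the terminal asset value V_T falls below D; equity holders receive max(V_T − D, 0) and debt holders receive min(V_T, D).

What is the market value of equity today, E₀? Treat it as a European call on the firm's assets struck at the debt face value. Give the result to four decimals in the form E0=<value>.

E0=68.6597

d₁ = [ln(V₀/D) + (r + σ²/2)T] / (σ√T)
   = [ln(236.8624/191.7228) + (0.0182 + 0.5·0.1253²)·5.7295] / (0.1253·√5.7295)
   = [0.211429 + 0.149254] / 0.299923 = 1.202585
d₂ = d₁ − σ√T = 1.202585 − 0.299923 = 0.902662
N(d₁) = 0.885431,  N(d₂) = 0.816647,  e^(−rT) = 0.900976
E₀ = V₀·N(d₁) − D·e^(−rT)·N(d₂)
   = 236.8624·0.885431 − 191.7228·0.900976·0.816647 = 68.659722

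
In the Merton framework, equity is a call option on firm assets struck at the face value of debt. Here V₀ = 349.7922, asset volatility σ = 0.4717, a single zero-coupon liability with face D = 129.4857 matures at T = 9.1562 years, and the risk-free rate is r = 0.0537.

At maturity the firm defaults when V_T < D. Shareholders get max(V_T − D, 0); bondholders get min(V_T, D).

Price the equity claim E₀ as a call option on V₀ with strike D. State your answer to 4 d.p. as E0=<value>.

E0=286.1638

d₁ = [ln(V₀/D) + (r + σ²/2)T] / (σ√T)
   = [ln(349.7922/129.4857) + (0.0537 + 0.5·0.4717²)·9.1562] / (0.4717·√9.1562)
   = [0.993769 + 1.510319] / 1.427327 = 1.754390
d₂ = d₁ − σ√T = 1.754390 − 1.427327 = 0.327063
N(d₁) = 0.960318,  N(d₂) = 0.628190,  e^(−rT) = 0.611593
E₀ = V₀·N(d₁) − D·e^(−rT)·N(d₂)
   = 349.7922·0.960318 − 129.4857·0.611593·0.628190 = 286.163828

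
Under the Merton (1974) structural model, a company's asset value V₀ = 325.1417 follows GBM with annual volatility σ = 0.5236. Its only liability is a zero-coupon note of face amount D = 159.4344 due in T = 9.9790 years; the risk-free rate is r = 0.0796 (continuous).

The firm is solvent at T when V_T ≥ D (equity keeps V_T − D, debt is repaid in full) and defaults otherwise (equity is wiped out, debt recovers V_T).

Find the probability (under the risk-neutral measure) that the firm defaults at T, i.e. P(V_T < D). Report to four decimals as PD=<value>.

PD=0.4665

d₁ = [ln(V₀/D) + (r + σ²/2)T] / (σ√T)
   = [ln(325.1417/159.4344) + (0.0796 + 0.5·0.5236²)·9.9790] / (0.5236·√9.9790)
   = [0.712629 + 2.162235] / 1.654029 = 1.738097
d₂ = d₁ − σ√T = 1.738097 − 1.654029 = 0.084068
risk-neutral PD = N(−d₂) = N(-0.084068) = 0.466501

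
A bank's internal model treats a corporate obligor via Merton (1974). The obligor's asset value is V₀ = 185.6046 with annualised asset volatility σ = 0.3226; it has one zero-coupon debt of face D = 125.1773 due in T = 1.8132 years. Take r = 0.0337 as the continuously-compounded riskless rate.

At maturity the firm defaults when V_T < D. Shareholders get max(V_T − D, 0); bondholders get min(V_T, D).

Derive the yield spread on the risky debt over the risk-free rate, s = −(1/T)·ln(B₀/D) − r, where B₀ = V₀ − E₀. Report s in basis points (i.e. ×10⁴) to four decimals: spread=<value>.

spread=230.0570

d₁ = [ln(V₀/D) + (r + σ²/2)T] / (σ√T)
   = [ln(185.6046/125.1773) + (0.0337 + 0.5·0.3226²)·1.8132] / (0.3226·√1.8132)
   = [0.393887 + 0.155455] / 0.434397 = 1.264609
d₂ = d₁ − σ√T = 1.264609 − 0.434397 = 0.830212
N(d₁) = 0.896994,  N(d₂) = 0.796790,  e^(−rT) = 0.940725
E₀ = V₀·N(d₁) − D·e^(−rT)·N(d₂)
   = 185.6046·0.896994 − 125.1773·0.940725·0.796790 = 72.658315
B₀ = V₀ − E₀ = 185.6046 − 72.658315 = 112.946285
spread = −(1/T)·ln(B₀/D) − r = −(1/1.8132)·ln(112.946285/125.1773) − 0.0337 = 0.02300570
in basis points: 0.02300570 × 10⁴ = 230.0570 bp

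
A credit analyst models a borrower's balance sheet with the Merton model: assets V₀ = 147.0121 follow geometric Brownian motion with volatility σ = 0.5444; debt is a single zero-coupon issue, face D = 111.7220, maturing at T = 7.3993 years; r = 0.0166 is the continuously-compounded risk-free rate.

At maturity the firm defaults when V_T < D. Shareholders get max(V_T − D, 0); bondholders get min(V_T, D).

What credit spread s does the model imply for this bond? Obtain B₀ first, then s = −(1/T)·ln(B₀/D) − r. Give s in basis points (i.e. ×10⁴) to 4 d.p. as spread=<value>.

spread=804.6680

d₁ = [ln(V₀/D) + (r + σ²/2)T] / (σ√T)
   = [ln(147.0121/111.7220) + (0.0166 + 0.5·0.5444²)·7.3993] / (0.5444·√7.3993)
   = [0.274501 + 1.219299] / 1.480858 = 1.008739
d₂ = d₁ − σ√T = 1.008739 − 1.480858 = -0.472119
N(d₁) = 0.843450,  N(d₂) = 0.318421,  e^(−rT) = 0.884415
E₀ = V₀·N(d₁) − D·e^(−rT)·N(d₂)
   = 147.0121·0.843450 − 111.7220·0.884415·0.318421 = 92.534626
B₀ = V₀ − E₀ = 147.0121 − 92.534626 = 54.477474
spread = −(1/T)·ln(B₀/D) − r = −(1/7.3993)·ln(54.477474/111.7220) − 0.0166 = 0.08046680
in basis points: 0.08046680 × 10⁴ = 804.6680 bp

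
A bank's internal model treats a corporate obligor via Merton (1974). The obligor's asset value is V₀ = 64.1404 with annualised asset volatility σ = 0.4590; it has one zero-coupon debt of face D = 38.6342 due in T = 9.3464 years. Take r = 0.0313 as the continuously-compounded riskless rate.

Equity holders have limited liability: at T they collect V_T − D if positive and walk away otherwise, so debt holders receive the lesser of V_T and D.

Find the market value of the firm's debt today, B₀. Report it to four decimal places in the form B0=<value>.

d₁ = [ln(V₀/D) + (r + σ²/2)T] / (σ√T)
   = [ln(64.1404/38.6342) + (0.0313 + 0.5·0.4590²)·9.3464] / (0.4590·√9.3464)
   = [0.506937 + 1.277097] / 1.403249 = 1.271359
d₂ = d₁ − σ√T = 1.271359 − 1.403249 = -0.131891
N(d₁) = 0.898199,  N(d₂) = 0.447535,  e^(−rT) = 0.746364
E₀ = V₀·N(d₁) − D·e^(−rT)·N(d₂)
   = 64.1404·0.898199 − 38.6342·0.746364·0.447535 = 44.706118
B₀ = V₀ − E₀ = 64.1404 − 44.706118 = 19.434282

B0=19.4343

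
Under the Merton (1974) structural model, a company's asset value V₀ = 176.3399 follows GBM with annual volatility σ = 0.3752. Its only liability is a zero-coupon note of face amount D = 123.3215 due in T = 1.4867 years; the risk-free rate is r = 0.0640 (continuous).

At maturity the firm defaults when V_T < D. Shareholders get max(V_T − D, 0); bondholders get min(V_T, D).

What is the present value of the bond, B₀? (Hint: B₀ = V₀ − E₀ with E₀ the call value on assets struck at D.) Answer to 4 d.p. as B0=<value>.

d₁ = [ln(V₀/D) + (r + σ²/2)T] / (σ√T)
   = [ln(176.3399/123.3215) + (0.0640 + 0.5·0.3752²)·1.4867] / (0.3752·√1.4867)
   = [0.357619 + 0.199794] / 0.457483 = 1.218435
d₂ = d₁ − σ√T = 1.218435 − 0.457483 = 0.760952
N(d₁) = 0.888471,  N(d₂) = 0.776657,  e^(−rT) = 0.909238
E₀ = V₀·N(d₁) − D·e^(−rT)·N(d₂)
   = 176.3399·0.888471 − 123.3215·0.909238·0.776657 = 69.587372
B₀ = V₀ − E₀ = 176.3399 − 69.587372 = 106.752528

B0=106.7525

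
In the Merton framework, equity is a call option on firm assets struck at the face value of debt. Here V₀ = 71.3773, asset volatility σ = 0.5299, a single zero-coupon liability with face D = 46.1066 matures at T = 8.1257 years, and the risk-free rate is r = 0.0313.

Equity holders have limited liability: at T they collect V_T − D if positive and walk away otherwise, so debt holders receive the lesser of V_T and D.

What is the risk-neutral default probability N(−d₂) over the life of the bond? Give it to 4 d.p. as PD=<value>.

d₁ = [ln(V₀/D) + (r + σ²/2)T] / (σ√T)
   = [ln(71.3773/46.1066) + (0.0313 + 0.5·0.5299²)·8.1257] / (0.5299·√8.1257)
   = [0.437024 + 1.395158] / 1.510512 = 1.212954
d₂ = d₁ − σ√T = 1.212954 − 1.510512 = -0.297558
risk-neutral PD = N(−d₂) = N(0.297558) = 0.616980

PD=0.6170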